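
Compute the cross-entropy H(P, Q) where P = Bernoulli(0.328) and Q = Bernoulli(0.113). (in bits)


H(P,Q) = -p*log2(q) - (1-p)*log2(1-q). -0.328*log2(0.113) = 1.031759; -0.672*log2(0.887) = 0.116252. H(P,Q) = 1.031759 + 0.116252 = 1.148

1.148 bits


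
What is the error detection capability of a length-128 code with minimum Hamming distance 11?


Detection capability = d_min - 1 = 11 - 1 = 10

10 errors


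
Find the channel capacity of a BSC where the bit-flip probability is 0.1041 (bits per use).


H(p) = -p*log2(p) - (1-p)*log2(1-p) = -0.1041*log2(0.1041) - 0.8959*log2(0.8959) = 0.339778 + 0.142081 = 0.4819. C = 1 - H(p) = 1 - 0.4819 = 0.5181

0.5181 bits


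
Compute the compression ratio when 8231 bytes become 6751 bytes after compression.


Ratio = original / compressed = 8231 / 6751 = 1.2192

1.2192


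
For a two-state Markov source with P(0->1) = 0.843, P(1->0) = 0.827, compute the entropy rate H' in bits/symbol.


Stationary distribution: pi_0 = p10/(p01+p10) = 0.4952, pi_1 = 0.5048. Entropy rate H' = pi_0*H(p01) + pi_1*H(p10) = 0.4952*0.6271 + 0.5048*0.6645 = 0.646

0.646 bits/symbol


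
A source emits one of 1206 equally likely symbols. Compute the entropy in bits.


H = log2(n) = log2(1206) = 10.236

10.236 bits


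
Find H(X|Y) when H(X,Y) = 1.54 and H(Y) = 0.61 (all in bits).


H(X|Y) = H(X,Y) - H(Y) = 1.54 - 0.61 = 0.93

0.93 bits


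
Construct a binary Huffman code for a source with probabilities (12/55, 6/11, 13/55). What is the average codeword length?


Huffman construction (repeatedly merge the two least-probable nodes; each merge adds 1 bit to every symbol beneath it): 12/55 + 13/55 = 5/11; 5/11 + 6/11 = 1. Resulting codeword lengths (in the order the probabilities were given): (2, 1, 2). L_avg = sum(p_i * l_i) = 12/55*2 + 6/11*1 + 13/55*2 = 16/11 = 1.4545

1.4545 bits


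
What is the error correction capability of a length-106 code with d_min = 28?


Correction capability = floor((d-1)/2) = floor((28-1)/2) = 13

13 errors


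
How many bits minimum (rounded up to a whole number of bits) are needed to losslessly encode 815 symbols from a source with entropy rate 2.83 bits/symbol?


Minimum bits >= n * H = 815 * 2.83 = 2306.45, rounded up to a whole number of bits = 2307

2307 bits


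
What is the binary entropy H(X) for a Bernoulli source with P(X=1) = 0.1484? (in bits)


H = -p*log2(p) - (1-p)*log2(1-p). -0.1484*log2(0.1484) = 0.408462; -0.8516*log2(0.8516) = 0.197360. H = 0.408462 + 0.197360 = 0.6058

0.6058 bits


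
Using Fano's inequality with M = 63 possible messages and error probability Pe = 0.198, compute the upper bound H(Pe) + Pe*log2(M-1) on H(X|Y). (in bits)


H(Pe) = -Pe*log2(Pe) - (1-Pe)*log2(1-Pe) = -0.198*log2(0.198) - 0.802*log2(0.802) = 0.462613 + 0.255297 = 0.7179. Pe*log2(M-1) = 0.198*log2(62) = 1.178931. Bound = H(Pe) + Pe*log2(M-1) = 0.462613 + 0.255297 + 1.178931 = 1.8968

1.8968 bits


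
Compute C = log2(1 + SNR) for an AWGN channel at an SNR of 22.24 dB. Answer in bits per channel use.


SNR_linear = 10^(22.24/10) = 167.4943; C = log2(1 + SNR_linear) = log2(1 + 167.4943) = 7.3966

7.3966 bits/channel use


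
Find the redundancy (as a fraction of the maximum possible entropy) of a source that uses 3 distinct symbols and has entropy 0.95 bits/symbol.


H_max = log2(K) = log2(3) = 1.585 bits/symbol. Redundancy = 1 - H/H_max = 1 - 0.95/1.585 = 1 - 0.5994 = 0.4006

0.4006


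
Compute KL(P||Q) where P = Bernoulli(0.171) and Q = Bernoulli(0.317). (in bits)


KL = p*log2(p/q) + (1-p)*log2((1-p)/(1-q)) = 0.171*log2(0.171/0.317) + 0.829*log2(0.829/0.683) = 0.0794

0.0794 bits


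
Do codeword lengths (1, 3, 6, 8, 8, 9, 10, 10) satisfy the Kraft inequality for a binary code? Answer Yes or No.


Kraft sum = sum(2^(-l_i)) = 0.6523, need <= 1. Result: satisfied (a binary prefix-free code with these lengths exists)

Yes


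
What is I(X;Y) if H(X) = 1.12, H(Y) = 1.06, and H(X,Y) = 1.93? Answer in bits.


I(X;Y) = H(X) + H(Y) - H(X,Y) = 1.12 + 1.06 - 1.93 = 0.25

0.25 bits


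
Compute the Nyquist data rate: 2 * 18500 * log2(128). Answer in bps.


Rate = 2 * B * log2(M) = 2 * 18500 * 7.0 = 259000.0

259000.0 bps


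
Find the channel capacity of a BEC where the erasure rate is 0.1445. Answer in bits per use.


C = 1 - epsilon = 1 - 0.1445 = 0.8555

0.8555 bits


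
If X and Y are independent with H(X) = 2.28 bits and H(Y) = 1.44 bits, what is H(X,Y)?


For independent variables, H(X,Y) = H(X) + H(Y) = 2.28 + 1.44 = 3.72

3.72 bits


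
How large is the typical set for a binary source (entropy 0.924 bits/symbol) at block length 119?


log2|A_typical| = nH = 119 * 0.924 = 109.956, so |A_typical| ~ 2^109.956 = 1.259e+33

1.259e+33


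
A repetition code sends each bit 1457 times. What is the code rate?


Rate = k/n = 1/1457

1/1457


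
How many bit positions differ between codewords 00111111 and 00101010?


Count differing positions: . . . ^ . ^ . ^ = 3 differences

3


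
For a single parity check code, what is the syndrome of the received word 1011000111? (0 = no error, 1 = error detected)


Syndrome = XOR of all bits = 1 XOR 0 XOR 1 XOR 1 XOR 0 XOR 0 XOR 0 XOR 1 XOR 1 XOR 1 = 0

0


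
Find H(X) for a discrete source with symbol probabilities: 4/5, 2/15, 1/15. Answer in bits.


H = -sum(p_i * log2(p_i)). Terms: -(4/5)*log2(4/5) = 0.257542; -(2/15)*log2(2/15) = 0.387585; -(1/15)*log2(1/15) = 0.260459. H = 0.257542 + 0.387585 + 0.260459 = 0.9056

0.9056 bits


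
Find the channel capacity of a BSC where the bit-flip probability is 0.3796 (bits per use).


H(p) = -p*log2(p) - (1-p)*log2(1-p) = -0.3796*log2(0.3796) - 0.6204*log2(0.6204) = 0.530471 + 0.427288 = 0.9578. C = 1 - H(p) = 1 - 0.9578 = 0.0422

0.0422 bits


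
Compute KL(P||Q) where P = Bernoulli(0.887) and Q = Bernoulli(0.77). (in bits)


KL = p*log2(p/q) + (1-p)*log2((1-p)/(1-q)) = 0.887*log2(0.887/0.77) + 0.113*log2(0.113/0.23) = 0.0652

0.0652 bits


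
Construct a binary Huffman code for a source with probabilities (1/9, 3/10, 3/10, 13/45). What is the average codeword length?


Huffman construction (repeatedly merge the two least-probable nodes; each merge adds 1 bit to every symbol beneath it): 1/9 + 13/45 = 2/5; 3/10 + 3/10 = 3/5; 2/5 + 3/5 = 1. Resulting codeword lengths (in the order the probabilities were given): (2, 2, 2, 2). L_avg = sum(p_i * l_i) = 1/9*2 + 3/10*2 + 3/10*2 + 13/45*2 = 2

2.0 bits


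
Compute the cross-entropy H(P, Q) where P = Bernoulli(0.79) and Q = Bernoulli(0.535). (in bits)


H(P,Q) = -p*log2(q) - (1-p)*log2(1-q). -0.79*log2(0.535) = 0.712887; -0.21*log2(0.465) = 0.231986. H(P,Q) = 0.712887 + 0.231986 = 0.9449

0.9449 bits


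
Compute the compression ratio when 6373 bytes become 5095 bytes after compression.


Ratio = original / compressed = 6373 / 5095 = 1.2508

1.2508


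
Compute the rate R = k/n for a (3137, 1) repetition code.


Rate = k/n = 1/3137

1/3137


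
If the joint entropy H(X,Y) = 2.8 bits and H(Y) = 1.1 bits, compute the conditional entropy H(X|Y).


H(X|Y) = H(X,Y) - H(Y) = 2.8 - 1.1 = 1.7

1.7 bits


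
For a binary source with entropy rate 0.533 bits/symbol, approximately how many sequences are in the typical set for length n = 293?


log2|A_typical| = nH = 293 * 0.533 = 156.169, so |A_typical| ~ 2^156.169 = 1.027e+47

1.027e+47


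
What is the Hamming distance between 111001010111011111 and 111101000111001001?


Count differing positions: . . . ^ . . . ^ . . . . . ^ . ^ ^ . = 5 differences

5


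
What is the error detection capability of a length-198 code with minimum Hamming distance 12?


Detection capability = d_min - 1 = 12 - 1 = 11

11 errors


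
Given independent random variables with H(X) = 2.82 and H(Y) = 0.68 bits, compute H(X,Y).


For independent variables, H(X,Y) = H(X) + H(Y) = 2.82 + 0.68 = 3.5

3.5 bits


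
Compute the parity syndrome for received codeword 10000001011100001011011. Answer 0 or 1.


Syndrome = XOR of all bits = 1 XOR 0 XOR 0 XOR 0 XOR 0 XOR 0 XOR 0 XOR 1 XOR 0 XOR 1 XOR 1 XOR 1 XOR 0 XOR 0 XOR 0 XOR 0 XOR 1 XOR 0 XOR 1 XOR 1 XOR 0 XOR 1 XOR 1 = 0

0


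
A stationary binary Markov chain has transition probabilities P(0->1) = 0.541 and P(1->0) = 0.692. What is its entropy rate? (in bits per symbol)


Stationary distribution: pi_0 = p10/(p01+p10) = 0.5612, pi_1 = 0.4388. Entropy rate H' = pi_0*H(p01) + pi_1*H(p10) = 0.5612*0.9951 + 0.4388*0.8909 = 0.9494

0.9494 bits/symbol


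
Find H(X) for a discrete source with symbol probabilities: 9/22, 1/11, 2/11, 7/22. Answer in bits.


H = -sum(p_i * log2(p_i)). Terms: -(9/22)*log2(9/22) = 0.527525; -(1/11)*log2(1/11) = 0.314494; -(2/11)*log2(2/11) = 0.447169; -(7/22)*log2(7/22) = 0.525661. H = 0.527525 + 0.314494 + 0.447169 + 0.525661 = 1.8148

1.8148 bits


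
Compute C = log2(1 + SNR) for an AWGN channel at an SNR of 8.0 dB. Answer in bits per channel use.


SNR_linear = 10^(8.0/10) = 6.3096; C = log2(1 + SNR_linear) = log2(1 + 6.3096) = 2.8698

2.8698 bits/channel use


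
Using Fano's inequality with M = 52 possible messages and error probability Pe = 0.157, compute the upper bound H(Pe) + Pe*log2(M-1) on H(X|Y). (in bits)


H(Pe) = -Pe*log2(Pe) - (1-Pe)*log2(1-Pe) = -0.157*log2(0.157) - 0.843*log2(0.843) = 0.419373 + 0.207711 = 0.6271. Pe*log2(M-1) = 0.157*log2(51) = 0.890571. Bound = H(Pe) + Pe*log2(M-1) = 0.419373 + 0.207711 + 0.890571 = 1.5177

1.5177 bits


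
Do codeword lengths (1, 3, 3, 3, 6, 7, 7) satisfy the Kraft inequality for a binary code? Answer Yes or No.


Kraft sum = sum(2^(-l_i)) = 0.9062, need <= 1. Result: satisfied (a binary prefix-free code with these lengths exists)

Yes


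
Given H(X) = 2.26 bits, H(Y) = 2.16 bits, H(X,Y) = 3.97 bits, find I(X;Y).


I(X;Y) = H(X) + H(Y) - H(X,Y) = 2.26 + 2.16 - 3.97 = 0.45

0.45 bits


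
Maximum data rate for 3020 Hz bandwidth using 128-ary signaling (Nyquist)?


Rate = 2 * B * log2(M) = 2 * 3020 * 7.0 = 42280.0

42280.0 bps


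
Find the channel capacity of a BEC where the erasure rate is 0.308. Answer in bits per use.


C = 1 - epsilon = 1 - 0.308 = 0.692

0.692 bits


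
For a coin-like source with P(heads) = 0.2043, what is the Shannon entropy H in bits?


H = -p*log2(p) - (1-p)*log2(1-p). -0.2043*log2(0.2043) = 0.468100; -0.7957*log2(0.7957) = 0.262345. H = 0.468100 + 0.262345 = 0.7304

0.7304 bits


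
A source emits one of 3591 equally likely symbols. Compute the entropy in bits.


H = log2(n) = log2(3591) = 11.8102

11.8102 bits


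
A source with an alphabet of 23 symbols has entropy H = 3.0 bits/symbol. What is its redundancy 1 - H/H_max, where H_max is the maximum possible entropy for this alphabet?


H_max = log2(K) = log2(23) = 4.5236 bits/symbol. Redundancy = 1 - H/H_max = 1 - 3.0/4.5236 = 1 - 0.6632 = 0.3368

0.3368


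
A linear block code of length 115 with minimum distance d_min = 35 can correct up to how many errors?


Correction capability = floor((d-1)/2) = floor((35-1)/2) = 17

17 errors


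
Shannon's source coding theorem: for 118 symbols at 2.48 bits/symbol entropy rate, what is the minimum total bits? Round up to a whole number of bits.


Minimum bits >= n * H = 118 * 2.48 = 292.64, rounded up to a whole number of bits = 293

293 bits


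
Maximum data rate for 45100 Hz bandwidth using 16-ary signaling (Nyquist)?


Rate = 2 * B * log2(M) = 2 * 45100 * 4.0 = 360800.0

360800.0 bps


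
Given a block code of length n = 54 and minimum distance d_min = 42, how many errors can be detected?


Detection capability = d_min - 1 = 42 - 1 = 41

41 errors


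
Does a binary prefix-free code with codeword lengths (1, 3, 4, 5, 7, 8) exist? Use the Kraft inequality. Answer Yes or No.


Kraft sum = sum(2^(-l_i)) = 0.7305, need <= 1. Result: satisfied (a binary prefix-free code with these lengths exists)

Yes


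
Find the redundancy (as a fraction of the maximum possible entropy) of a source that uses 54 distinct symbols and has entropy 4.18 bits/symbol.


H_max = log2(K) = log2(54) = 5.7549 bits/symbol. Redundancy = 1 - H/H_max = 1 - 4.18/5.7549 = 1 - 0.7263 = 0.2737

0.2737


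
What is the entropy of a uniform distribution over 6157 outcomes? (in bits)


H = log2(n) = log2(6157) = 12.588

12.588 bits


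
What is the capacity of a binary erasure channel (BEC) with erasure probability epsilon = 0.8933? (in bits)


C = 1 - epsilon = 1 - 0.8933 = 0.1067

0.1067 bits


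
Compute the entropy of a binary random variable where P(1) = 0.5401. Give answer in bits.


H = -p*log2(p) - (1-p)*log2(1-p). -0.5401*log2(0.5401) = 0.479988; -0.4599*log2(0.4599) = 0.515368. H = 0.479988 + 0.515368 = 0.9954

0.9954 bits


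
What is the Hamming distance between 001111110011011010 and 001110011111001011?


Count differing positions: . . . . . ^ ^ . ^ ^ . . . ^ . . . ^ = 6 differences

6


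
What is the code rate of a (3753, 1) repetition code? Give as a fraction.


Rate = k/n = 1/3753

1/3753


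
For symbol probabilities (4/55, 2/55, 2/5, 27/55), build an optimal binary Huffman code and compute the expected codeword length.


Huffman construction (repeatedly merge the two least-probable nodes; each merge adds 1 bit to every symbol beneath it): 2/55 + 4/55 = 6/55; 6/55 + 2/5 = 28/55; 27/55 + 28/55 = 1. Resulting codeword lengths (in the order the probabilities were given): (3, 3, 2, 1). L_avg = sum(p_i * l_i) = 4/55*3 + 2/55*3 + 2/5*2 + 27/55*1 = 89/55 = 1.6182

1.6182 bits


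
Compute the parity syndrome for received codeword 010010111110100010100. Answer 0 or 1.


Syndrome = XOR of all bits = 0 XOR 1 XOR 0 XOR 0 XOR 1 XOR 0 XOR 1 XOR 1 XOR 1 XOR 1 XOR 1 XOR 0 XOR 1 XOR 0 XOR 0 XOR 0 XOR 1 XOR 0 XOR 1 XOR 0 XOR 0 = 0

0


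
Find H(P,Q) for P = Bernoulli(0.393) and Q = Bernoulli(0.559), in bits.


H(P,Q) = -p*log2(q) - (1-p)*log2(1-q). -0.393*log2(0.559) = 0.329758; -0.607*log2(0.441) = 0.716958. H(P,Q) = 0.329758 + 0.716958 = 1.0467

1.0467 bits


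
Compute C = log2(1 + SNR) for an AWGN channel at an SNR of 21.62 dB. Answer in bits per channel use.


SNR_linear = 10^(21.62/10) = 145.2112; C = log2(1 + SNR_linear) = log2(1 + 145.2112) = 7.1919

7.1919 bits/channel use


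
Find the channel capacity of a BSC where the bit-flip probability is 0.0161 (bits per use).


H(p) = -p*log2(p) - (1-p)*log2(1-p) = -0.0161*log2(0.0161) - 0.9839*log2(0.9839) = 0.095904 + 0.023039 = 0.1189. C = 1 - H(p) = 1 - 0.1189 = 0.8811

0.8811 bits


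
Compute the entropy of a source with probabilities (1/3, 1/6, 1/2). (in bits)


H = -sum(p_i * log2(p_i)). Terms: -(1/3)*log2(1/3) = 0.528321; -(1/6)*log2(1/6) = 0.430827; -(1/2)*log2(1/2) = 0.500000. H = 0.528321 + 0.430827 + 0.500000 = 1.4591

1.4591 bits


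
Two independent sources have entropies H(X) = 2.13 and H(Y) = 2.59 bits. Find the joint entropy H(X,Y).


For independent variables, H(X,Y) = H(X) + H(Y) = 2.13 + 2.59 = 4.72

4.72 bits


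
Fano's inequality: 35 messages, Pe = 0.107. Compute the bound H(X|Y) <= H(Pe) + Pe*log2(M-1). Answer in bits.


H(Pe) = -Pe*log2(Pe) - (1-Pe)*log2(1-Pe) = -0.107*log2(0.107) - 0.893*log2(0.893) = 0.345002 + 0.145798 = 0.4908. Pe*log2(M-1) = 0.107*log2(34) = 0.544359. Bound = H(Pe) + Pe*log2(M-1) = 0.345002 + 0.145798 + 0.544359 = 1.0352

1.0352 bits


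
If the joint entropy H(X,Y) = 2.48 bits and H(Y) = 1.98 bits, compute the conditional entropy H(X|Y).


H(X|Y) = H(X,Y) - H(Y) = 2.48 - 1.98 = 0.5

0.5 bits


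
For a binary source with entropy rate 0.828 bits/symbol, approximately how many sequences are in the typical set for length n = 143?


log2|A_typical| = nH = 143 * 0.828 = 118.404, so |A_typical| ~ 2^118.404 = 4.397e+35

4.397e+35


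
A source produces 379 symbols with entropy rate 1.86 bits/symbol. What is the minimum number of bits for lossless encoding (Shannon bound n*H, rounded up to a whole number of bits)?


Minimum bits >= n * H = 379 * 1.86 = 704.94, rounded up to a whole number of bits = 705

705 bits


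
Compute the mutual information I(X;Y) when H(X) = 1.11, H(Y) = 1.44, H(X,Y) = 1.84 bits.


I(X;Y) = H(X) + H(Y) - H(X,Y) = 1.11 + 1.44 - 1.84 = 0.71

0.71 bits


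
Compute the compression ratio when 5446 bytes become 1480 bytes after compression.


Ratio = original / compressed = 5446 / 1480 = 3.6797

3.6797


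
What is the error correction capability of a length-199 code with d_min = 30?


Correction capability = floor((d-1)/2) = floor((30-1)/2) = 14

14 errors


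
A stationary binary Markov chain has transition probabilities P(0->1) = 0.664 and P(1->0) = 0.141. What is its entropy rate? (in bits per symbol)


Stationary distribution: pi_0 = p10/(p01+p10) = 0.1752, pi_1 = 0.8248. Entropy rate H' = pi_0*H(p01) + pi_1*H(p10) = 0.1752*0.9209 + 0.8248*0.5869 = 0.6454

0.6454 bits/symbol


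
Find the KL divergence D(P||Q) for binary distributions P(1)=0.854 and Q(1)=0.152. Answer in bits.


KL = p*log2(p/q) + (1-p)*log2((1-p)/(1-q)) = 0.854*log2(0.854/0.152) + 0.146*log2(0.146/0.848) = 1.756

1.756 bits


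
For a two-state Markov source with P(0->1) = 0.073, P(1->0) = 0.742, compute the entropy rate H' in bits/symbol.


Stationary distribution: pi_0 = p10/(p01+p10) = 0.9104, pi_1 = 0.0896. Entropy rate H' = pi_0*H(p01) + pi_1*H(p10) = 0.9104*0.377 + 0.0896*0.8237 = 0.417

0.417 bits/symbol


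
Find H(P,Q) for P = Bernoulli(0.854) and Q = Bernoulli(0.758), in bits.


H(P,Q) = -p*log2(q) - (1-p)*log2(1-q). -0.854*log2(0.758) = 0.341370; -0.146*log2(0.242) = 0.298850. H(P,Q) = 0.341370 + 0.298850 = 0.6402

0.6402 bits


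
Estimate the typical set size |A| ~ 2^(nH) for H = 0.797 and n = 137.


log2|A_typical| = nH = 137 * 0.797 = 109.189, so |A_typical| ~ 2^109.189 = 7.399e+32

7.399e+32


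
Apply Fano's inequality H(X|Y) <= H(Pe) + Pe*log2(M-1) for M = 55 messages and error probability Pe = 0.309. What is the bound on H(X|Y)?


H(Pe) = -Pe*log2(Pe) - (1-Pe)*log2(1-Pe) = -0.309*log2(0.309) - 0.691*log2(0.691) = 0.523545 + 0.368470 = 0.892. Pe*log2(M-1) = 0.309*log2(54) = 1.778260. Bound = H(Pe) + Pe*log2(M-1) = 0.523545 + 0.368470 + 1.778260 = 2.6703

2.6703 bits


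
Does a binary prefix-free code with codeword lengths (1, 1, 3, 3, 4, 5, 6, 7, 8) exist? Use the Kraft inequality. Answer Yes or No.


Kraft sum = sum(2^(-l_i)) = 1.3711, need <= 1. Result: violated (a binary prefix-free code with these lengths cannot exist)

No


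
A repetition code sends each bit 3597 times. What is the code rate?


Rate = k/n = 1/3597

1/3597


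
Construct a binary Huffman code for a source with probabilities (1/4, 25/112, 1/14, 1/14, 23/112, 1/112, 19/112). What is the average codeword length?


Huffman construction (repeatedly merge the two least-probable nodes; each merge adds 1 bit to every symbol beneath it): 1/112 + 1/14 = 9/112; 1/14 + 9/112 = 17/112; 17/112 + 19/112 = 9/28; 23/112 + 25/112 = 3/7; 1/4 + 9/28 = 4/7; 3/7 + 4/7 = 1. Resulting codeword lengths (in the order the probabilities were given): (2, 2, 5, 4, 2, 5, 3). L_avg = sum(p_i * l_i) = 1/4*2 + 25/112*2 + 1/14*5 + 1/14*4 + 23/112*2 + 1/112*5 + 19/112*3 = 143/56 = 2.5536

2.5536 bits


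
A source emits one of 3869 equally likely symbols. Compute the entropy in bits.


H = log2(n) = log2(3869) = 11.9177

11.9177 bits


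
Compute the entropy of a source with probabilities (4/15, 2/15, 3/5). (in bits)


H = -sum(p_i * log2(p_i)). Terms: -(4/15)*log2(4/15) = 0.508504; -(2/15)*log2(2/15) = 0.387585; -(3/5)*log2(3/5) = 0.442179. H = 0.508504 + 0.387585 + 0.442179 = 1.3383

1.3383 bits


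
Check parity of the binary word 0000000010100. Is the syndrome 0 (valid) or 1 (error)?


Syndrome = XOR of all bits = 0 XOR 0 XOR 0 XOR 0 XOR 0 XOR 0 XOR 0 XOR 0 XOR 1 XOR 0 XOR 1 XOR 0 XOR 0 = 0

0


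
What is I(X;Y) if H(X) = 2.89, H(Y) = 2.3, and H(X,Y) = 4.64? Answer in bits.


I(X;Y) = H(X) + H(Y) - H(X,Y) = 2.89 + 2.3 - 4.64 = 0.55

0.55 bits


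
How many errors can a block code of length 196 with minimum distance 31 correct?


Correction capability = floor((d-1)/2) = floor((31-1)/2) = 15

15 errors


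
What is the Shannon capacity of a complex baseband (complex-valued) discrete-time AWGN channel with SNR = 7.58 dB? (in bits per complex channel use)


SNR_linear = 10^(7.58/10) = 5.728; C = log2(1 + SNR_linear) = log2(1 + 5.728) = 2.7502

2.7502 bits/channel use


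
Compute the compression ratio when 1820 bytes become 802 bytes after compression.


Ratio = original / compressed = 1820 / 802 = 2.2693

2.2693


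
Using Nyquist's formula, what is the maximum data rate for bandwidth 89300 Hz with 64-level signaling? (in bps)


Rate = 2 * B * log2(M) = 2 * 89300 * 6.0 = 1071600.0

1071600.0 bps


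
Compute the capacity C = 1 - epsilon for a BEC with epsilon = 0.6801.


C = 1 - epsilon = 1 - 0.6801 = 0.3199

0.3199 bits


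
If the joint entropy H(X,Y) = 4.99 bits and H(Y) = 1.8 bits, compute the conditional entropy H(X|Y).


H(X|Y) = H(X,Y) - H(Y) = 4.99 - 1.8 = 3.19

3.19 bits


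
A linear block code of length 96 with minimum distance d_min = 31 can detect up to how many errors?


Detection capability = d_min - 1 = 31 - 1 = 30

30 errors


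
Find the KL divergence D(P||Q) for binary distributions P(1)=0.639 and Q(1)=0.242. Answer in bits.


KL = p*log2(p/q) + (1-p)*log2((1-p)/(1-q)) = 0.639*log2(0.639/0.242) + 0.361*log2(0.361/0.758) = 0.5088

0.5088 bits


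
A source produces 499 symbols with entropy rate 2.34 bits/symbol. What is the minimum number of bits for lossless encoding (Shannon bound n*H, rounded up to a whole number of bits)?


Minimum bits >= n * H = 499 * 2.34 = 1167.66, rounded up to a whole number of bits = 1168

1168 bits


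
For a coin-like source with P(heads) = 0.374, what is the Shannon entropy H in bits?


H = -p*log2(p) - (1-p)*log2(1-p). -0.374*log2(0.374) = 0.530665; -0.626*log2(0.626) = 0.423029. H = 0.530665 + 0.423029 = 0.9537

0.9537 bits


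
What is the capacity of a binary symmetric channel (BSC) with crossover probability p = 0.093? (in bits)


H(p) = -p*log2(p) - (1-p)*log2(1-p) = -0.093*log2(0.093) - 0.907*log2(0.907) = 0.318676 + 0.127729 = 0.4464. C = 1 - H(p) = 1 - 0.4464 = 0.5536

0.5536 bits


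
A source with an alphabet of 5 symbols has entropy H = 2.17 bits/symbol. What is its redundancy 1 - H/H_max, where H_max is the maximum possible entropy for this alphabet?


H_max = log2(K) = log2(5) = 2.3219 bits/symbol. Redundancy = 1 - H/H_max = 1 - 2.17/2.3219 = 1 - 0.9346 = 0.0654

0.0654


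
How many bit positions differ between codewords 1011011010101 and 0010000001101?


Count differing positions: ^ . . ^ . ^ ^ . ^ ^ . . . = 6 differences

6


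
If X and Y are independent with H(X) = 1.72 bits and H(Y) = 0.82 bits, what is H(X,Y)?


For independent variables, H(X,Y) = H(X) + H(Y) = 1.72 + 0.82 = 2.54

2.54 bits


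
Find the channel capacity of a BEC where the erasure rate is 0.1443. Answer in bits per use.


C = 1 - epsilon = 1 - 0.1443 = 0.8557

0.8557 bits


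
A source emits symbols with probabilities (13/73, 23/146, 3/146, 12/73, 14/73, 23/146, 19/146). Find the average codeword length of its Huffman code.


Huffman construction (repeatedly merge the two least-probable nodes; each merge adds 1 bit to every symbol beneath it): 3/146 + 19/146 = 11/73; 11/73 + 23/146 = 45/146; 23/146 + 12/73 = 47/146; 13/73 + 14/73 = 27/73; 45/146 + 47/146 = 46/73; 27/73 + 46/73 = 1. Resulting codeword lengths (in the order the probabilities were given): (2, 3, 4, 3, 2, 3, 4). L_avg = sum(p_i * l_i) = 13/73*2 + 23/146*3 + 3/146*4 + 12/73*3 + 14/73*2 + 23/146*3 + 19/146*4 = 203/73 = 2.7808

2.7808 bits


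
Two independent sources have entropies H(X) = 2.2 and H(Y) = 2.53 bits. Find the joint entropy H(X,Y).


For independent variables, H(X,Y) = H(X) + H(Y) = 2.2 + 2.53 = 4.73

4.73 bits


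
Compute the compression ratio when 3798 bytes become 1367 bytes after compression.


Ratio = original / compressed = 3798 / 1367 = 2.7783

2.7783


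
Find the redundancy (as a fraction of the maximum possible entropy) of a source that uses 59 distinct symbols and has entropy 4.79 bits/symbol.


H_max = log2(K) = log2(59) = 5.8826 bits/symbol. Redundancy = 1 - H/H_max = 1 - 4.79/5.8826 = 1 - 0.8143 = 0.1857

0.1857


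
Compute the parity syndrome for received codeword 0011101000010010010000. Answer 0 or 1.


Syndrome = XOR of all bits = 0 XOR 0 XOR 1 XOR 1 XOR 1 XOR 0 XOR 1 XOR 0 XOR 0 XOR 0 XOR 0 XOR 1 XOR 0 XOR 0 XOR 1 XOR 0 XOR 0 XOR 1 XOR 0 XOR 0 XOR 0 XOR 0 = 1

1


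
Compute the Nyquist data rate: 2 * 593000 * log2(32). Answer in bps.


Rate = 2 * B * log2(M) = 2 * 593000 * 5.0 = 5930000.0

5930000.0 bps


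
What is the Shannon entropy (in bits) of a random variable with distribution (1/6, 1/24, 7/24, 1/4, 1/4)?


H = -sum(p_i * log2(p_i)). Terms: -(1/6)*log2(1/6) = 0.430827; -(1/24)*log2(1/24) = 0.191040; -(7/24)*log2(7/24) = 0.518469; -(1/4)*log2(1/4) = 0.500000; -(1/4)*log2(1/4) = 0.500000. H = 0.430827 + 0.191040 + 0.518469 + 0.500000 + 0.500000 = 2.1403

2.1403 bits


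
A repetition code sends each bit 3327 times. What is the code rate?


Rate = k/n = 1/3327

1/3327


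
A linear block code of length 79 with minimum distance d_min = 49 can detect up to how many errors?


Detection capability = d_min - 1 = 49 - 1 = 48

48 errors


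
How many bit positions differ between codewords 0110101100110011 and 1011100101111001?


Count differing positions: ^ ^ . ^ . . ^ . . ^ . . ^ . ^ . = 7 differences

7


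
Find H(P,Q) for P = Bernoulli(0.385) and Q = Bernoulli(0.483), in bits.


H(P,Q) = -p*log2(q) - (1-p)*log2(1-q). -0.385*log2(0.483) = 0.404213; -0.615*log2(0.517) = 0.585335. H(P,Q) = 0.404213 + 0.585335 = 0.9895

0.9895 bits


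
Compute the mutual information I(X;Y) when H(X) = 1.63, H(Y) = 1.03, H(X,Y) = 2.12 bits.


I(X;Y) = H(X) + H(Y) - H(X,Y) = 1.63 + 1.03 - 2.12 = 0.54

0.54 bits


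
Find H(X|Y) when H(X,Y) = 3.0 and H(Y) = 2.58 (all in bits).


H(X|Y) = H(X,Y) - H(Y) = 3.0 - 2.58 = 0.42

0.42 bits


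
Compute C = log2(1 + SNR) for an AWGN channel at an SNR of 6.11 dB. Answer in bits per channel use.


SNR_linear = 10^(6.11/10) = 4.0832; C = log2(1 + SNR_linear) = log2(1 + 4.0832) = 2.3457

2.3457 bits/channel use


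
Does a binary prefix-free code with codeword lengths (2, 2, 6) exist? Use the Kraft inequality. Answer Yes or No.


Kraft sum = sum(2^(-l_i)) = 0.5156, need <= 1. Result: satisfied (a binary prefix-free code with these lengths exists)

Yes


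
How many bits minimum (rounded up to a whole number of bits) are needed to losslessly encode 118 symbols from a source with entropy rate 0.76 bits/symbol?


Minimum bits >= n * H = 118 * 0.76 = 89.68, rounded up to a whole number of bits = 90

90 bits


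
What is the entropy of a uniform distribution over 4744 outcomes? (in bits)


H = log2(n) = log2(4744) = 12.2119

12.2119 bits


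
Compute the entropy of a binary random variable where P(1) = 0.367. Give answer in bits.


H = -p*log2(p) - (1-p)*log2(1-p). -0.367*log2(0.367) = 0.530736; -0.633*log2(0.633) = 0.417604. H = 0.530736 + 0.417604 = 0.9483

0.9483 bits


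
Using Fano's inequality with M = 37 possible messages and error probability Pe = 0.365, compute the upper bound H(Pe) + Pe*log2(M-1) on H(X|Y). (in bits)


H(Pe) = -Pe*log2(Pe) - (1-Pe)*log2(1-Pe) = -0.365*log2(0.365) - 0.635*log2(0.635) = 0.530722 + 0.416034 = 0.9468. Pe*log2(M-1) = 0.365*log2(36) = 1.887023. Bound = H(Pe) + Pe*log2(M-1) = 0.530722 + 0.416034 + 1.887023 = 2.8338

2.8338 bits


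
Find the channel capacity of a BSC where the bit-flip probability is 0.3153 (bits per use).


H(p) = -p*log2(p) - (1-p)*log2(1-p) = -0.3153*log2(0.3153) - 0.6847*log2(0.6847) = 0.525038 + 0.374158 = 0.8992. C = 1 - H(p) = 1 - 0.8992 = 0.1008

0.1008 bits


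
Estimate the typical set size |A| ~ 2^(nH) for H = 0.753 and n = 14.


log2|A_typical| = nH = 14 * 0.753 = 10.542, so |A_typical| ~ 2^10.542 = 1.491e+03

1.491e+03


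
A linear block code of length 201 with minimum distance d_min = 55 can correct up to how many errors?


Correction capability = floor((d-1)/2) = floor((55-1)/2) = 27

27 errors


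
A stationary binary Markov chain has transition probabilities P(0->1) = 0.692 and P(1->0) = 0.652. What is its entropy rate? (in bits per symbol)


Stationary distribution: pi_0 = p10/(p01+p10) = 0.4851, pi_1 = 0.5149. Entropy rate H' = pi_0*H(p01) + pi_1*H(p10) = 0.4851*0.8909 + 0.5149*0.9323 = 0.9122

0.9122 bits/symbol


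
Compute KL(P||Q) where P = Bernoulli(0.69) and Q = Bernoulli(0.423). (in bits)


KL = p*log2(p/q) + (1-p)*log2((1-p)/(1-q)) = 0.69*log2(0.69/0.423) + 0.31*log2(0.31/0.577) = 0.2092

0.2092 bits


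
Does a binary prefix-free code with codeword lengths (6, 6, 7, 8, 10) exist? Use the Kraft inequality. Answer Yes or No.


Kraft sum = sum(2^(-l_i)) = 0.0439, need <= 1. Result: satisfied (a binary prefix-free code with these lengths exists)

Yes


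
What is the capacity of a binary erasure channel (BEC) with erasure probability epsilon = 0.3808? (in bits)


C = 1 - epsilon = 1 - 0.3808 = 0.6192

0.6192 bits


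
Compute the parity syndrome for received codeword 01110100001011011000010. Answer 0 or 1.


Syndrome = XOR of all bits = 0 XOR 1 XOR 1 XOR 1 XOR 0 XOR 1 XOR 0 XOR 0 XOR 0 XOR 0 XOR 1 XOR 0 XOR 1 XOR 1 XOR 0 XOR 1 XOR 1 XOR 0 XOR 0 XOR 0 XOR 0 XOR 1 XOR 0 = 0

0


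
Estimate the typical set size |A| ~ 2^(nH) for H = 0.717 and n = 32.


log2|A_typical| = nH = 32 * 0.717 = 22.944, so |A_typical| ~ 2^22.944 = 8.069e+06

8.069e+06


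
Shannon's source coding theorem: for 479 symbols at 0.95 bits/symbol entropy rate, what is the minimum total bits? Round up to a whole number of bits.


Minimum bits >= n * H = 479 * 0.95 = 455.05, rounded up to a whole number of bits = 456

456 bits


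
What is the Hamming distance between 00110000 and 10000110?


Count differing positions: ^ . ^ ^ . ^ ^ . = 5 differences

5


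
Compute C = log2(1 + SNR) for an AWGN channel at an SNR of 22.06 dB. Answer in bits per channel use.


SNR_linear = 10^(22.06/10) = 160.6941; C = log2(1 + SNR_linear) = log2(1 + 160.6941) = 7.3371

7.3371 bits/channel use


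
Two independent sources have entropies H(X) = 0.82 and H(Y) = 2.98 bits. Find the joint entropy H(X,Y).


For independent variables, H(X,Y) = H(X) + H(Y) = 0.82 + 2.98 = 3.8

3.8 bits


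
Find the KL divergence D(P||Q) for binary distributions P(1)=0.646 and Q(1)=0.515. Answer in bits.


KL = p*log2(p/q) + (1-p)*log2((1-p)/(1-q)) = 0.646*log2(0.646/0.515) + 0.354*log2(0.354/0.485) = 0.0504

0.0504 bits


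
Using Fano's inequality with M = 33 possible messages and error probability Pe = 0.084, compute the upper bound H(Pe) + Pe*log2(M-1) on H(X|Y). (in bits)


H(Pe) = -Pe*log2(Pe) - (1-Pe)*log2(1-Pe) = -0.084*log2(0.084) - 0.916*log2(0.916) = 0.300171 + 0.115948 = 0.4161. Pe*log2(M-1) = 0.084*log2(32) = 0.420000. Bound = H(Pe) + Pe*log2(M-1) = 0.300171 + 0.115948 + 0.420000 = 0.8361

0.8361 bits


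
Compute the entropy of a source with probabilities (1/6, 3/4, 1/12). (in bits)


H = -sum(p_i * log2(p_i)). Terms: -(1/6)*log2(1/6) = 0.430827; -(3/4)*log2(3/4) = 0.311278; -(1/12)*log2(1/12) = 0.298747. H = 0.430827 + 0.311278 + 0.298747 = 1.0409

1.0409 bits


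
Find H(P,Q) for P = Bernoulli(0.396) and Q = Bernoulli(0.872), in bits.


H(P,Q) = -p*log2(q) - (1-p)*log2(1-q). -0.396*log2(0.872) = 0.078250; -0.604*log2(0.128) = 1.791334. H(P,Q) = 0.078250 + 1.791334 = 1.8696

1.8696 bits


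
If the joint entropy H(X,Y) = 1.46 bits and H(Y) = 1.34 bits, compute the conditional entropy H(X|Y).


H(X|Y) = H(X,Y) - H(Y) = 1.46 - 1.34 = 0.12

0.12 bits


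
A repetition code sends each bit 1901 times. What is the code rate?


Rate = k/n = 1/1901

1/1901


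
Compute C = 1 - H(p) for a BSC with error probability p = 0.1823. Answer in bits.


H(p) = -p*log2(p) - (1-p)*log2(1-p) = -0.1823*log2(0.1823) - 0.8177*log2(0.8177) = 0.447658 + 0.237424 = 0.6851. C = 1 - H(p) = 1 - 0.6851 = 0.3149

0.3149 bits


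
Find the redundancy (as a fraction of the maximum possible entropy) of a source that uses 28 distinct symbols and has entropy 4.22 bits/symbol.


H_max = log2(K) = log2(28) = 4.8074 bits/symbol. Redundancy = 1 - H/H_max = 1 - 4.22/4.8074 = 1 - 0.8778 = 0.1222

0.1222


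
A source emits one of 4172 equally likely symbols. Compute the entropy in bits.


H = log2(n) = log2(4172) = 12.0265

12.0265 bits


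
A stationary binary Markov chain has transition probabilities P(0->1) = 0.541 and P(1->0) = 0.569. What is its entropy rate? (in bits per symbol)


Stationary distribution: pi_0 = p10/(p01+p10) = 0.5126, pi_1 = 0.4874. Entropy rate H' = pi_0*H(p01) + pi_1*H(p10) = 0.5126*0.9951 + 0.4874*0.9862 = 0.9908

0.9908 bits/symbol


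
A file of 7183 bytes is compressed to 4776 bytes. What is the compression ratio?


Ratio = original / compressed = 7183 / 4776 = 1.504

1.504


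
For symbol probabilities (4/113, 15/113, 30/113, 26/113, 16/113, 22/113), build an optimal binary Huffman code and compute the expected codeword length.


Huffman construction (repeatedly merge the two least-probable nodes; each merge adds 1 bit to every symbol beneath it): 4/113 + 15/113 = 19/113; 16/113 + 19/113 = 35/113; 22/113 + 26/113 = 48/113; 30/113 + 35/113 = 65/113; 48/113 + 65/113 = 1. Resulting codeword lengths (in the order the probabilities were given): (4, 4, 2, 2, 3, 2). L_avg = sum(p_i * l_i) = 4/113*4 + 15/113*4 + 30/113*2 + 26/113*2 + 16/113*3 + 22/113*2 = 280/113 = 2.4779

2.4779 bits


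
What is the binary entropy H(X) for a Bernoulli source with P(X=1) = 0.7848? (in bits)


H = -p*log2(p) - (1-p)*log2(1-p). -0.7848*log2(0.7848) = 0.274368; -0.2152*log2(0.2152) = 0.476937. H = 0.274368 + 0.476937 = 0.7513

0.7513 bits


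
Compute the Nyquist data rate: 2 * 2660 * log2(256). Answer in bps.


Rate = 2 * B * log2(M) = 2 * 2660 * 8.0 = 42560.0

42560.0 bps


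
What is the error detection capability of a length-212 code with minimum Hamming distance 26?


Detection capability = d_min - 1 = 26 - 1 = 25

25 errors


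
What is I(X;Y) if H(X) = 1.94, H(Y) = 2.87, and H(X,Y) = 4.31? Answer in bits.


I(X;Y) = H(X) + H(Y) - H(X,Y) = 1.94 + 2.87 - 4.31 = 0.5

0.5 bits


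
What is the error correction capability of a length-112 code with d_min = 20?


Correction capability = floor((d-1)/2) = floor((20-1)/2) = 9

9 errors


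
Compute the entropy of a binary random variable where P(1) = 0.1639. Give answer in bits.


H = -p*log2(p) - (1-p)*log2(1-p). -0.1639*log2(0.1639) = 0.427633; -0.8361*log2(0.8361) = 0.215925. H = 0.427633 + 0.215925 = 0.6436

0.6436 bits


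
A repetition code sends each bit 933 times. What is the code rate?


Rate = k/n = 1/933

1/933


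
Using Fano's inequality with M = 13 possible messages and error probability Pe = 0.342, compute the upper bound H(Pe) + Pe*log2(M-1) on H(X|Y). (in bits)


H(Pe) = -Pe*log2(Pe) - (1-Pe)*log2(1-Pe) = -0.342*log2(0.342) - 0.658*log2(0.658) = 0.529393 + 0.397327 = 0.9267. Pe*log2(M-1) = 0.342*log2(12) = 1.226057. Bound = H(Pe) + Pe*log2(M-1) = 0.529393 + 0.397327 + 1.226057 = 2.1528

2.1528 bits


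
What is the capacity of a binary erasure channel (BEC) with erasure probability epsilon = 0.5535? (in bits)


C = 1 - epsilon = 1 - 0.5535 = 0.4465

0.4465 bits


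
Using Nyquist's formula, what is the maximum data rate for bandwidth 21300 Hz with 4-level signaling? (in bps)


Rate = 2 * B * log2(M) = 2 * 21300 * 2.0 = 85200.0

85200.0 bps


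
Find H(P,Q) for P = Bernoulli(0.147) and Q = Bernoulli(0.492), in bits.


H(P,Q) = -p*log2(q) - (1-p)*log2(1-q). -0.147*log2(0.492) = 0.150421; -0.853*log2(0.508) = 0.833466. H(P,Q) = 0.150421 + 0.833466 = 0.9839

0.9839 bits


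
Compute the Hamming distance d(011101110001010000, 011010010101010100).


Count differing positions: . . . ^ ^ ^ ^ . . ^ . . . . . ^ . . = 6 differences

6


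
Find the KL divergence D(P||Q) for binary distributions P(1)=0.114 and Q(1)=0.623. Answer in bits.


KL = p*log2(p/q) + (1-p)*log2((1-p)/(1-q)) = 0.114*log2(0.114/0.623) + 0.886*log2(0.886/0.377) = 0.8129

0.8129 bits


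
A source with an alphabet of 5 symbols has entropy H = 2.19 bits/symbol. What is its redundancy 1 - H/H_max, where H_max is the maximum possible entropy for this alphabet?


H_max = log2(K) = log2(5) = 2.3219 bits/symbol. Redundancy = 1 - H/H_max = 1 - 2.19/2.3219 = 1 - 0.9432 = 0.0568

0.0568


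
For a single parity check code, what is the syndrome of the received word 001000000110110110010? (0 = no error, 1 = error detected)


Syndrome = XOR of all bits = 0 XOR 0 XOR 1 XOR 0 XOR 0 XOR 0 XOR 0 XOR 0 XOR 0 XOR 1 XOR 1 XOR 0 XOR 1 XOR 1 XOR 0 XOR 1 XOR 1 XOR 0 XOR 0 XOR 1 XOR 0 = 0

0


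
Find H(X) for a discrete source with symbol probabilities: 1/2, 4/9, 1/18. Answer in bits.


H = -sum(p_i * log2(p_i)). Terms: -(1/2)*log2(1/2) = 0.500000; -(4/9)*log2(4/9) = 0.519967; -(1/18)*log2(1/18) = 0.231663. H = 0.500000 + 0.519967 + 0.231663 = 1.2516

1.2516 bits


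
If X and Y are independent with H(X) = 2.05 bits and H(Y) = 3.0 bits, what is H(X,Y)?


For independent variables, H(X,Y) = H(X) + H(Y) = 2.05 + 3.0 = 5.05

5.05 bits


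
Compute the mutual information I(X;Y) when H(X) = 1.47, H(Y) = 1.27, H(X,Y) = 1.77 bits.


I(X;Y) = H(X) + H(Y) - H(X,Y) = 1.47 + 1.27 - 1.77 = 0.97

0.97 bits


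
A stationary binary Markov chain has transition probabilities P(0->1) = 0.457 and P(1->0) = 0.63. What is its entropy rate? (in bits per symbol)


Stationary distribution: pi_0 = p10/(p01+p10) = 0.5796, pi_1 = 0.4204. Entropy rate H' = pi_0*H(p01) + pi_1*H(p10) = 0.5796*0.9947 + 0.4204*0.9507 = 0.9762

0.9762 bits/symbol


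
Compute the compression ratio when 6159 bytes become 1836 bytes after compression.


Ratio = original / compressed = 6159 / 1836 = 3.3546

3.3546


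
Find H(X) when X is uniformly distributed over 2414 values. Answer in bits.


H = log2(n) = log2(2414) = 11.2372

11.2372 bits


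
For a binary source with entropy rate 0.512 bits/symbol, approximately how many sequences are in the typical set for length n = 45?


log2|A_typical| = nH = 45 * 0.512 = 23.04, so |A_typical| ~ 2^23.04 = 8.624e+06

8.624e+06


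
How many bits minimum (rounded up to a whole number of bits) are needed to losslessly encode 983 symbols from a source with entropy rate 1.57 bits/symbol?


Minimum bits >= n * H = 983 * 1.57 = 1543.31, rounded up to a whole number of bits = 1544

1544 bits


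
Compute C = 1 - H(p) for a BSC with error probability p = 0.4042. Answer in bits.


H(p) = -p*log2(p) - (1-p)*log2(1-p) = -0.4042*log2(0.4042) - 0.5958*log2(0.5958) = 0.528232 + 0.445122 = 0.9734. C = 1 - H(p) = 1 - 0.9734 = 0.0266

0.0266 bits


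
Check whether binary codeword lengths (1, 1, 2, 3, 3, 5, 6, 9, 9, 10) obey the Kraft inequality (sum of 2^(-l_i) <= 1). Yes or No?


Kraft sum = sum(2^(-l_i)) = 1.5518, need <= 1. Result: violated (a binary prefix-free code with these lengths cannot exist)

No


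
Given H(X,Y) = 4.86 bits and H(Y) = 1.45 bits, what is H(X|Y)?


H(X|Y) = H(X,Y) - H(Y) = 4.86 - 1.45 = 3.41

3.41 bits


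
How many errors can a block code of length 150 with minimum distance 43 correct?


Correction capability = floor((d-1)/2) = floor((43-1)/2) = 21

21 errors


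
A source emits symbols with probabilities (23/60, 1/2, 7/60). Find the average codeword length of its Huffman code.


Huffman construction (repeatedly merge the two least-probable nodes; each merge adds 1 bit to every symbol beneath it): 7/60 + 23/60 = 1/2; 1/2 + 1/2 = 1. Resulting codeword lengths (in the order the probabilities were given): (2, 1, 2). L_avg = sum(p_i * l_i) = 23/60*2 + 1/2*1 + 7/60*2 = 3/2 = 1.5

1.5 bits
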